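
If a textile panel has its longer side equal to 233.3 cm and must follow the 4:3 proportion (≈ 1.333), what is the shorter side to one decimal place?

4:3 ≈ 1.33333.
Shorter side = 233.3 ÷ 1.33333 ≈ 174.975 → 175.0 cm.

175.0 cm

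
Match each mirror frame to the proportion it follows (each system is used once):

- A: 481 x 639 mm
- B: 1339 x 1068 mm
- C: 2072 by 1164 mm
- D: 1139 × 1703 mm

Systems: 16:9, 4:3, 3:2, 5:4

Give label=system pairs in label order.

A=4:3, B=5:4, C=16:9, D=3:2

A = 639/481 ≈ 1.328 → 4:3 (1.333)
B = 1339/1068 ≈ 1.254 → 5:4 (1.250)
C = 2072/1164 ≈ 1.780 → 16:9 (1.778)
D = 1703/1139 ≈ 1.495 → 3:2 (1.500)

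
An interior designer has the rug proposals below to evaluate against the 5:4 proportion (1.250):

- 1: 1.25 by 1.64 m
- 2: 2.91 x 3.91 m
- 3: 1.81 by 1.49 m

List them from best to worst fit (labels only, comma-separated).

3, 1, 2

1: 1.64/1.25 ≈ 1.312 → |1.312 − 1.250| = 0.062
2: 3.91/2.91 ≈ 1.344 → |1.344 − 1.250| = 0.094
3: 1.81/1.49 ≈ 1.215 → |1.215 − 1.250| = 0.035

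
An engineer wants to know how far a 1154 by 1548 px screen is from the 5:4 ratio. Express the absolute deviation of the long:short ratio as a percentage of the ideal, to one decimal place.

Ratio = 1548 / 1154 ≈ 1.3414.
Ideal 5:4 = 1.2500. |1.3414 − 1.2500| / 1.2500 ≈ 7.31% → 7.3%.

7.3%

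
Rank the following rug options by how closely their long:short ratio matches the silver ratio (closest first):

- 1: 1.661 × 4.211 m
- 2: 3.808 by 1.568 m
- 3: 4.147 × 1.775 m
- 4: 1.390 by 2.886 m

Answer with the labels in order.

Ratios: 1 = 4.211 / 1.661 ≈ 2.535; 2 = 3.808 / 1.568 ≈ 2.429; 3 = 4.147 / 1.775 ≈ 2.336; 4 = 2.886 / 1.390 ≈ 2.076.
|Δ from 2.414|: 1 0.121; 2 0.015; 3 0.078; 4 0.338.

2, 3, 1, 4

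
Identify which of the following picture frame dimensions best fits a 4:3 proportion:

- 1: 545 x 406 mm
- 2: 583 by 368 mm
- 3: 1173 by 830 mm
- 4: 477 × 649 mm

Ratios (long/short): 1 ≈ 1.342; 2 ≈ 1.584; 3 ≈ 1.413; 4 ≈ 1.361.
4:3 ≈ 1.333; option 1 is nearest (Δ 0.009).

1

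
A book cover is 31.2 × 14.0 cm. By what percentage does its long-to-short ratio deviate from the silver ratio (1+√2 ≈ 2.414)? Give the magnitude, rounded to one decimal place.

7.7%

Ratio = 31.2 / 14.0 ≈ 2.2286.
Ideal silver ratio ≈ 2.4142. |2.2286 − 2.4142| / 2.4142 ≈ 7.69% → 7.7%.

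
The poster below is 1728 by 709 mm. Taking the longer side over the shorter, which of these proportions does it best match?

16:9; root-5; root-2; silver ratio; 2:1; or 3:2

silver ratio

Ratio = 1728 / 709 ≈ 2.437.
Distances: 16:9 1.778 (Δ 0.659); root-5 2.236 (Δ 0.201); root-2 1.414 (Δ 1.023); silver ratio 2.414 (Δ 0.023); 2:1 2.000 (Δ 0.437); 3:2 1.500 (Δ 0.937).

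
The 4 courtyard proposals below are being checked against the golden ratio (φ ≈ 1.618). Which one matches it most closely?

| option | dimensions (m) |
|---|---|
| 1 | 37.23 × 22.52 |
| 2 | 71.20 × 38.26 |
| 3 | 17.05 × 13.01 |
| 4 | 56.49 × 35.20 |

4

Ratios (long/short): 1 ≈ 1.653; 2 ≈ 1.861; 3 ≈ 1.311; 4 ≈ 1.605.
golden ratio ≈ 1.618; option 4 is nearest (Δ 0.013).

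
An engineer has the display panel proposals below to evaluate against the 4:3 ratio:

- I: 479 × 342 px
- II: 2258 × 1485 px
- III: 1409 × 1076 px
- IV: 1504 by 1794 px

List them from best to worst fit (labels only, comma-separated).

III, I, IV, II

Ratios: I = 479 / 342 ≈ 1.401; II = 2258 / 1485 ≈ 1.521; III = 1409 / 1076 ≈ 1.309; IV = 1794 / 1504 ≈ 1.193.
|Δ from 1.333|: I 0.068; II 0.188; III 0.024; IV 0.140.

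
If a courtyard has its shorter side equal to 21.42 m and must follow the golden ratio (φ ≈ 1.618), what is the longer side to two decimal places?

golden ratio ≈ 1.61803.
Longer side = 21.42 × 1.61803 ≈ 34.6582 → 34.66 m.

34.66 m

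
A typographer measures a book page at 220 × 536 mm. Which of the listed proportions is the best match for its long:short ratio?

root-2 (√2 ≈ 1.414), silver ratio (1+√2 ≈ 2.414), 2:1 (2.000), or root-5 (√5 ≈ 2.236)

Ratio = 536 / 220 ≈ 2.436.
Distances: root-2 1.414 (Δ 1.022); silver ratio 2.414 (Δ 0.022); 2:1 2.000 (Δ 0.436); root-5 2.236 (Δ 0.200).

silver ratio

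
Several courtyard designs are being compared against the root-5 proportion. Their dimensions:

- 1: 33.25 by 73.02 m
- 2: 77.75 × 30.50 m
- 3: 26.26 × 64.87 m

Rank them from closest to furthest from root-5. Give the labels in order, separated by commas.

1, 3, 2

Ratios: 1 = 73.02 / 33.25 ≈ 2.196; 2 = 77.75 / 30.50 ≈ 2.549; 3 = 64.87 / 26.26 ≈ 2.470.
|Δ from 2.236|: 1 0.040; 2 0.313; 3 0.234.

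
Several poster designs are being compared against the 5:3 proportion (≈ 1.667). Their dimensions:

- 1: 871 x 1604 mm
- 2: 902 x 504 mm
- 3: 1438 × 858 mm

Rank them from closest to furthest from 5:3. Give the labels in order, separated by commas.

3, 2, 1

Ratios: 1 = 1604 / 871 ≈ 1.842; 2 = 902 / 504 ≈ 1.790; 3 = 1438 / 858 ≈ 1.676.
|Δ from 1.667|: 1 0.175; 2 0.123; 3 0.009.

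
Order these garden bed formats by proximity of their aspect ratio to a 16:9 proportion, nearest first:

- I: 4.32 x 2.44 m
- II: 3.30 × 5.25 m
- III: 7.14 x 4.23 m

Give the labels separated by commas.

Ratios: I = 4.32 / 2.44 ≈ 1.770; II = 5.25 / 3.30 ≈ 1.591; III = 7.14 / 4.23 ≈ 1.688.
|Δ from 1.778|: I 0.008; II 0.187; III 0.090.

I, III, II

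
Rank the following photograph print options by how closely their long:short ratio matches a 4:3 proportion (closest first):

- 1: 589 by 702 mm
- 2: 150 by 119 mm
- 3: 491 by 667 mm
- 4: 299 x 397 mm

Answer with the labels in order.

1: 702/589 ≈ 1.192 → |1.192 − 1.333| = 0.141
2: 150/119 ≈ 1.261 → |1.261 − 1.333| = 0.072
3: 667/491 ≈ 1.358 → |1.358 − 1.333| = 0.025
4: 397/299 ≈ 1.328 → |1.328 − 1.333| = 0.005

4, 3, 2, 1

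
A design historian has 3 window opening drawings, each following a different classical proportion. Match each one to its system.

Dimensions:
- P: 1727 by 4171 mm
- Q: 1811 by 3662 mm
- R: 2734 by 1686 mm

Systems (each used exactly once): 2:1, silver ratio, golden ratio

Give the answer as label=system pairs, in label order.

P = 4171/1727 ≈ 2.415 → silver ratio (2.414)
Q = 3662/1811 ≈ 2.022 → 2:1 (2.000)
R = 2734/1686 ≈ 1.622 → golden ratio (1.618)

P=silver ratio, Q=2:1, R=golden ratio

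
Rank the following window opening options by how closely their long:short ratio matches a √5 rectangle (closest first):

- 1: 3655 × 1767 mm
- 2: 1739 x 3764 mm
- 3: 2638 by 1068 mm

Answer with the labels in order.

2, 1, 3

Ratios: 1 = 3655 / 1767 ≈ 2.068; 2 = 3764 / 1739 ≈ 2.164; 3 = 2638 / 1068 ≈ 2.470.
|Δ from 2.236|: 1 0.168; 2 0.072; 3 0.234.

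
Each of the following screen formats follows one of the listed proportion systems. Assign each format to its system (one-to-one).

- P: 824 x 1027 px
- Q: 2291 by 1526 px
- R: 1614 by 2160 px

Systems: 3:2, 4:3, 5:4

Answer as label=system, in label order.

P=5:4, Q=3:2, R=4:3

P = 1027/824 ≈ 1.246 → 5:4 (1.250)
Q = 2291/1526 ≈ 1.501 → 3:2 (1.500)
R = 2160/1614 ≈ 1.338 → 4:3 (1.333)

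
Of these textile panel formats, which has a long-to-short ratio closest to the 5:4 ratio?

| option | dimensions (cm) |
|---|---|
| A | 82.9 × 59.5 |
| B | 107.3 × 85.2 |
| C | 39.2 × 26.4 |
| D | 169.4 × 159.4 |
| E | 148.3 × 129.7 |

B

Target 5:4 ≈ 1.250.
A: 1.393 (Δ0.143)  B: 1.259 (Δ0.009)  C: 1.485 (Δ0.235)  D: 1.063 (Δ0.187)  E: 1.143 (Δ0.107)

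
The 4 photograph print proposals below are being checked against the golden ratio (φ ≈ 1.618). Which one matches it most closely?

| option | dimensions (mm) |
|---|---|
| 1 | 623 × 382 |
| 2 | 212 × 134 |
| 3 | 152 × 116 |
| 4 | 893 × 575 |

1

Target golden ratio ≈ 1.618.
1: 1.631 (Δ0.013)  2: 1.582 (Δ0.036)  3: 1.310 (Δ0.308)  4: 1.553 (Δ0.065)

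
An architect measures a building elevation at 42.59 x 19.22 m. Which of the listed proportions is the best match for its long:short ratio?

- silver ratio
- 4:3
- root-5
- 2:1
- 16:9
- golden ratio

root-5

Ratio = 42.59 / 19.22 ≈ 2.216.
Distances: silver ratio 2.414 (Δ 0.198); 4:3 1.333 (Δ 0.883); root-5 2.236 (Δ 0.020); 2:1 2.000 (Δ 0.216); 16:9 1.778 (Δ 0.438); golden ratio 1.618 (Δ 0.598).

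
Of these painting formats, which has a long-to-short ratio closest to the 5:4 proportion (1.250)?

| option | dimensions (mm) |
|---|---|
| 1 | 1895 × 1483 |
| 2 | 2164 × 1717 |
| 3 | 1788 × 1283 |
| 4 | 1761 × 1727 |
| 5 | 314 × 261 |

Ratios (long/short): 1 ≈ 1.278; 2 ≈ 1.260; 3 ≈ 1.394; 4 ≈ 1.020; 5 ≈ 1.203.
5:4 ≈ 1.250; option 2 is nearest (Δ 0.010).

2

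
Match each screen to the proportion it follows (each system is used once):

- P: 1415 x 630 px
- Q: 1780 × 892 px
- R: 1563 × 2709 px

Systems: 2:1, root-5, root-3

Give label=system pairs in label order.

Ratios: P ≈ 2.246; Q ≈ 1.996; R ≈ 1.733.
Targets: 2:1 ≈ 2.000; root-5 ≈ 2.236; root-3 ≈ 1.732.

P=root-5, Q=2:1, R=root-3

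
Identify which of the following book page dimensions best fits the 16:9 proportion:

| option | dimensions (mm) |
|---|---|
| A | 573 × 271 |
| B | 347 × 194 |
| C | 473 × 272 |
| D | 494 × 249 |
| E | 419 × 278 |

Ratios (long/short): A ≈ 2.114; B ≈ 1.789; C ≈ 1.739; D ≈ 1.984; E ≈ 1.507.
16:9 ≈ 1.778; option B is nearest (Δ 0.011).

B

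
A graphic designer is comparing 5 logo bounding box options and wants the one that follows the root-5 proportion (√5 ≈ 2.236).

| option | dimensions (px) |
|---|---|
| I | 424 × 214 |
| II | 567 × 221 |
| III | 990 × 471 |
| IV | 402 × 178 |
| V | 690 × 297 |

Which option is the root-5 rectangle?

IV

Target root-5 ≈ 2.236.
I: 1.981 (Δ0.255)  II: 2.566 (Δ0.330)  III: 2.102 (Δ0.134)  IV: 2.258 (Δ0.022)  V: 2.323 (Δ0.087)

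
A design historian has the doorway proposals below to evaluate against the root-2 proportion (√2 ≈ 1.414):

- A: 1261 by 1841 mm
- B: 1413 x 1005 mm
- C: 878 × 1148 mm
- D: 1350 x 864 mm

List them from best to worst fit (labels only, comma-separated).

B, A, C, D

Ratios: A = 1841 / 1261 ≈ 1.460; B = 1413 / 1005 ≈ 1.406; C = 1148 / 878 ≈ 1.308; D = 1350 / 864 ≈ 1.562.
|Δ from 1.414|: A 0.046; B 0.008; C 0.106; D 0.148.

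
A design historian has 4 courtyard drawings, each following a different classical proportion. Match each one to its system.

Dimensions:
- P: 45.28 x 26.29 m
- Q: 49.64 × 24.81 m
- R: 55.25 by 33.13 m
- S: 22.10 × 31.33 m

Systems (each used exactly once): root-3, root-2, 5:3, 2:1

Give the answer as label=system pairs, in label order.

P = 45.28/26.29 ≈ 1.722 → root-3 (1.732)
Q = 49.64/24.81 ≈ 2.001 → 2:1 (2.000)
R = 55.25/33.13 ≈ 1.668 → 5:3 (1.667)
S = 31.33/22.10 ≈ 1.418 → root-2 (1.414)

P=root-3, Q=2:1, R=5:3, S=root-2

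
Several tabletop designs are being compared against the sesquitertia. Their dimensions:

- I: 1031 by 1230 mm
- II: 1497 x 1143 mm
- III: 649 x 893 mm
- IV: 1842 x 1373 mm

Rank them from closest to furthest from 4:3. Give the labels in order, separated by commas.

IV, II, III, I

Ratios: I = 1230 / 1031 ≈ 1.193; II = 1497 / 1143 ≈ 1.310; III = 893 / 649 ≈ 1.376; IV = 1842 / 1373 ≈ 1.342.
|Δ from 1.333|: I 0.140; II 0.023; III 0.043; IV 0.009.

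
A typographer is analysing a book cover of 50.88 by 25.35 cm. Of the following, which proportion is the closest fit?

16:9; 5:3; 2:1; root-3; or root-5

2:1

Ratio = 50.88 / 25.35 ≈ 2.007.
Distances: 16:9 1.778 (Δ 0.229); 5:3 1.667 (Δ 0.340); 2:1 2.000 (Δ 0.007); root-3 1.732 (Δ 0.275); root-5 2.236 (Δ 0.229).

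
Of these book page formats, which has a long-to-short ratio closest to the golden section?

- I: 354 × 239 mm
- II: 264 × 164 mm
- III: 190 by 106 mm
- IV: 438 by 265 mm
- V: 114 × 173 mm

Ratios (long/short): I ≈ 1.481; II ≈ 1.610; III ≈ 1.792; IV ≈ 1.653; V ≈ 1.518.
golden ratio ≈ 1.618; option II is nearest (Δ 0.008).

II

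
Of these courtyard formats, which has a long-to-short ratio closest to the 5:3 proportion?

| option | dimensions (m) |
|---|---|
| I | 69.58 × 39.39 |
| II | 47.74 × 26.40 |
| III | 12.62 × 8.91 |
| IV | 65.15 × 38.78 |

Ratios (long/short): I ≈ 1.766; II ≈ 1.808; III ≈ 1.416; IV ≈ 1.680.
5:3 ≈ 1.667; option IV is nearest (Δ 0.013).

IV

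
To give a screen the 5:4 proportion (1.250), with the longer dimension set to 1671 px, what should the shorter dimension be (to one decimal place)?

1336.8 px

5:4 = 1.25000.
Shorter side = 1671 ÷ 1.25000 ≈ 1336.800 → 1336.8 px.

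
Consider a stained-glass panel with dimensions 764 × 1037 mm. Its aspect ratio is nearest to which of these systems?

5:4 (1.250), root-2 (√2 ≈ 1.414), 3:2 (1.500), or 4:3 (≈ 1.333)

4:3

1037/764 ≈ 1.357. Nearest candidates are 4:3 (1.333, off by 0.024) and root-2 (1.414, off by 0.057).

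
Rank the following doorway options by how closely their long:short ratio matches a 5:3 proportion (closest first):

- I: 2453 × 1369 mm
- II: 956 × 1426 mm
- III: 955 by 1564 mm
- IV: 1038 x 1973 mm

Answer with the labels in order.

III, I, II, IV

I: 2453/1369 ≈ 1.792 → |1.792 − 1.667| = 0.125
II: 1426/956 ≈ 1.492 → |1.492 − 1.667| = 0.175
III: 1564/955 ≈ 1.638 → |1.638 − 1.667| = 0.029
IV: 1973/1038 ≈ 1.901 → |1.901 − 1.667| = 0.234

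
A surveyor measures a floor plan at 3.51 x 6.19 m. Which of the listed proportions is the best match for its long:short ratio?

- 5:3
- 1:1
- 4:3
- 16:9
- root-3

Ratio = 6.19 / 3.51 ≈ 1.764.
Distances: 5:3 1.667 (Δ 0.097); 1:1 1.000 (Δ 0.764); 4:3 1.333 (Δ 0.431); 16:9 1.778 (Δ 0.014); root-3 1.732 (Δ 0.032).

16:9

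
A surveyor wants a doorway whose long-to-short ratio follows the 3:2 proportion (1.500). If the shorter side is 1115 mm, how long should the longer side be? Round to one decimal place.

1672.5 mm

3:2 = 1.50000.
Longer side = 1115 × 1.50000 ≈ 1672.500 → 1672.5 mm.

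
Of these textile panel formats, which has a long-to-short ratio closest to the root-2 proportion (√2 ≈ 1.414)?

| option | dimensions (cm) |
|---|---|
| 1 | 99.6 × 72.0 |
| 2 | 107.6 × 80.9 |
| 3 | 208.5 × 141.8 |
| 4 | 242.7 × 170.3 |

Ratios (long/short): 1 ≈ 1.383; 2 ≈ 1.330; 3 ≈ 1.470; 4 ≈ 1.425.
root-2 ≈ 1.414; option 4 is nearest (Δ 0.011).

4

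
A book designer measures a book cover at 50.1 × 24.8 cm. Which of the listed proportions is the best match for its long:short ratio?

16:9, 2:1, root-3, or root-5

50.1/24.8 ≈ 2.020. Nearest candidates are 2:1 (2.000, off by 0.020) and root-5 (2.236, off by 0.216).

2:1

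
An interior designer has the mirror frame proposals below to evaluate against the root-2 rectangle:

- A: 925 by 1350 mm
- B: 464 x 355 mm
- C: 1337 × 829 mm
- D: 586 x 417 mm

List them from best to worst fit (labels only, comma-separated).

A: 1350/925 ≈ 1.459 → |1.459 − 1.414| = 0.045
B: 464/355 ≈ 1.307 → |1.307 − 1.414| = 0.107
C: 1337/829 ≈ 1.613 → |1.613 − 1.414| = 0.199
D: 586/417 ≈ 1.405 → |1.405 − 1.414| = 0.009

D, A, B, C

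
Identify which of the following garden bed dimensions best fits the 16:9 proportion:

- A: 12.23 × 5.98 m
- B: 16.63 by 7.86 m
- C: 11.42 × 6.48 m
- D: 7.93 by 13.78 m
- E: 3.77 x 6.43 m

C

Target 16:9 ≈ 1.778.
A: 2.045 (Δ0.267)  B: 2.116 (Δ0.338)  C: 1.762 (Δ0.016)  D: 1.738 (Δ0.040)  E: 1.706 (Δ0.072)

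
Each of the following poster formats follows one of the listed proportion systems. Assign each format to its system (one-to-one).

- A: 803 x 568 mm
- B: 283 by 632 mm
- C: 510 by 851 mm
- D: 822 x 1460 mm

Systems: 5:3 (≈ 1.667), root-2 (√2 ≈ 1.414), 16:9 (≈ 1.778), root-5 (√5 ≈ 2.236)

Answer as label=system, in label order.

A=root-2, B=root-5, C=5:3, D=16:9

Ratios: A ≈ 1.414; B ≈ 2.233; C ≈ 1.669; D ≈ 1.776.
Targets: 5:3 ≈ 1.667; root-2 ≈ 1.414; 16:9 ≈ 1.778; root-5 ≈ 2.236.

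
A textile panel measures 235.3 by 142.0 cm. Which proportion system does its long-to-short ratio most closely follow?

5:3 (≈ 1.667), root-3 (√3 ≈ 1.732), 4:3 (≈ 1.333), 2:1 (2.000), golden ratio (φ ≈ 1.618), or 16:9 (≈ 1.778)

235.3/142.0 ≈ 1.657. Nearest candidates are 5:3 (1.667, off by 0.010) and golden ratio (1.618, off by 0.039).

5:3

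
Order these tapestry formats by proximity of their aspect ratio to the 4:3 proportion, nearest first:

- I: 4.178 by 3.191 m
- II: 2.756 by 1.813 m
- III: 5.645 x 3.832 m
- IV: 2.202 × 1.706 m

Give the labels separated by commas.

Ratios: I = 4.178 / 3.191 ≈ 1.309; II = 2.756 / 1.813 ≈ 1.520; III = 5.645 / 3.832 ≈ 1.473; IV = 2.202 / 1.706 ≈ 1.291.
|Δ from 1.333|: I 0.024; II 0.187; III 0.140; IV 0.042.

I, IV, III, II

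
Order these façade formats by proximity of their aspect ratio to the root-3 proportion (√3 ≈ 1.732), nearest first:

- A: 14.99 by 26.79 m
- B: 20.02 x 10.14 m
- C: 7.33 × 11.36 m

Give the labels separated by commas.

A, C, B

Ratios: A = 26.79 / 14.99 ≈ 1.787; B = 20.02 / 10.14 ≈ 1.974; C = 11.36 / 7.33 ≈ 1.550.
|Δ from 1.732|: A 0.055; B 0.242; C 0.182.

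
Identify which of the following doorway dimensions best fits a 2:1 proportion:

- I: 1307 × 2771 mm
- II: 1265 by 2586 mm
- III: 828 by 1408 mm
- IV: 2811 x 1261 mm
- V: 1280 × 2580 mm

V

Target 2:1 ≈ 2.000.
I: 2.120 (Δ0.120)  II: 2.044 (Δ0.044)  III: 1.700 (Δ0.300)  IV: 2.229 (Δ0.229)  V: 2.016 (Δ0.016)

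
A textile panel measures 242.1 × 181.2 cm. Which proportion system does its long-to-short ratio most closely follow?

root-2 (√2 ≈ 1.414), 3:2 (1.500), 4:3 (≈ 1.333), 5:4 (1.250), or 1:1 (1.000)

242.1/181.2 ≈ 1.336. Nearest candidates are 4:3 (1.333, off by 0.003) and root-2 (1.414, off by 0.078).

4:3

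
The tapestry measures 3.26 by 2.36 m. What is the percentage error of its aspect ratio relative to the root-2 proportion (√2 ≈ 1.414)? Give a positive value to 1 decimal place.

Ratio = 3.26 / 2.36 ≈ 1.3814.
Ideal root-2 ≈ 1.4142. |1.3814 − 1.4142| / 1.4142 ≈ 2.32% → 2.3%.

2.3%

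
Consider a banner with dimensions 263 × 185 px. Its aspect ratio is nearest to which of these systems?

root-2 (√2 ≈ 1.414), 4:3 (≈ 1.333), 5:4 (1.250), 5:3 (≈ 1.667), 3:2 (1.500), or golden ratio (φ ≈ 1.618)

root-2

Ratio = 263 / 185 ≈ 1.422.
Distances: root-2 1.414 (Δ 0.008); 4:3 1.333 (Δ 0.089); 5:4 1.250 (Δ 0.172); 5:3 1.667 (Δ 0.245); 3:2 1.500 (Δ 0.078); golden ratio 1.618 (Δ 0.196).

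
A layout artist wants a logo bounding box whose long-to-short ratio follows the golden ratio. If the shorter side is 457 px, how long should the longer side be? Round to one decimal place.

golden ratio ≈ 1.61803.
Longer side = 457 × 1.61803 ≈ 739.440 → 739.4 px.

739.4 px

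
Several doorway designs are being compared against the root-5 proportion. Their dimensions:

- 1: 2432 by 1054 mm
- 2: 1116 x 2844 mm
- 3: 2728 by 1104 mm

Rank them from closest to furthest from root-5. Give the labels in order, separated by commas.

Ratios: 1 = 2432 / 1054 ≈ 2.307; 2 = 2844 / 1116 ≈ 2.548; 3 = 2728 / 1104 ≈ 2.471.
|Δ from 2.236|: 1 0.071; 2 0.312; 3 0.235.

1, 3, 2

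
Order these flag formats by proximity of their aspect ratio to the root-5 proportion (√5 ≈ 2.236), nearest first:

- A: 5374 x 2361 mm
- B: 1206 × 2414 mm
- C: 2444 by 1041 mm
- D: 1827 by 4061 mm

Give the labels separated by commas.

Ratios: A = 5374 / 2361 ≈ 2.276; B = 2414 / 1206 ≈ 2.002; C = 2444 / 1041 ≈ 2.348; D = 4061 / 1827 ≈ 2.223.
|Δ from 2.236|: A 0.040; B 0.234; C 0.112; D 0.013.

D, A, C, B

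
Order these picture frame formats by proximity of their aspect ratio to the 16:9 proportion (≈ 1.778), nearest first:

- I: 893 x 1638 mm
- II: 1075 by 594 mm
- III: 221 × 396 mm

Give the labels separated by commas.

III, II, I

Ratios: I = 1638 / 893 ≈ 1.834; II = 1075 / 594 ≈ 1.810; III = 396 / 221 ≈ 1.792.
|Δ from 1.778|: I 0.056; II 0.032; III 0.014.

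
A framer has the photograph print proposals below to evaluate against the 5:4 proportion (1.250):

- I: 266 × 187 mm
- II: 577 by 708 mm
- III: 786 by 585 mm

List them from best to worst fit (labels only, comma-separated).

Ratios: I = 266 / 187 ≈ 1.422; II = 708 / 577 ≈ 1.227; III = 786 / 585 ≈ 1.344.
|Δ from 1.250|: I 0.172; II 0.023; III 0.094.

II, III, I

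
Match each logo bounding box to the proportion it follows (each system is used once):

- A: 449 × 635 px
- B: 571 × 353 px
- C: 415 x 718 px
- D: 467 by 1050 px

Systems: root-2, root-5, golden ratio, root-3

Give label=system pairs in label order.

A=root-2, B=golden ratio, C=root-3, D=root-5

Ratios: A ≈ 1.414; B ≈ 1.618; C ≈ 1.730; D ≈ 2.248.
Targets: root-2 ≈ 1.414; root-5 ≈ 2.236; golden ratio ≈ 1.618; root-3 ≈ 1.732.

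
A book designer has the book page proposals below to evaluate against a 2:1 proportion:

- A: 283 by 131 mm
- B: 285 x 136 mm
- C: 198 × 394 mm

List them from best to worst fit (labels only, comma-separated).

C, B, A

A: 283/131 ≈ 2.160 → |2.160 − 2.000| = 0.160
B: 285/136 ≈ 2.096 → |2.096 − 2.000| = 0.096
C: 394/198 ≈ 1.990 → |1.990 − 2.000| = 0.010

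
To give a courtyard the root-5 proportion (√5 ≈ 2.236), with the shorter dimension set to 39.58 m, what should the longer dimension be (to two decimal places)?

root-5 ≈ 2.23607.
Longer side = 39.58 × 2.23607 ≈ 88.5037 → 88.50 m.

88.50 m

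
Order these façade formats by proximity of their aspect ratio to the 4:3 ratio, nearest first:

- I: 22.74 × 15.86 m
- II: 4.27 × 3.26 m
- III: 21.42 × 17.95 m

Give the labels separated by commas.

I: 22.74/15.86 ≈ 1.434 → |1.434 − 1.333| = 0.101
II: 4.27/3.26 ≈ 1.310 → |1.310 − 1.333| = 0.023
III: 21.42/17.95 ≈ 1.193 → |1.193 − 1.333| = 0.140

II, I, III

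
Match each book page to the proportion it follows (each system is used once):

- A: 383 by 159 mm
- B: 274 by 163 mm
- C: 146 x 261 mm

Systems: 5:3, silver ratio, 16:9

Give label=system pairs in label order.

A=silver ratio, B=5:3, C=16:9

A = 383/159 ≈ 2.409 → silver ratio (2.414)
B = 274/163 ≈ 1.681 → 5:3 (1.667)
C = 261/146 ≈ 1.788 → 16:9 (1.778)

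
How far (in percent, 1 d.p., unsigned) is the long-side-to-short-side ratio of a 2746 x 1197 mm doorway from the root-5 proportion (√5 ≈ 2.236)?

2.6%

Ratio = 2746 / 1197 ≈ 2.2941.
Ideal root-5 ≈ 2.2361. |2.2941 − 2.2361| / 2.2361 ≈ 2.59% → 2.6%.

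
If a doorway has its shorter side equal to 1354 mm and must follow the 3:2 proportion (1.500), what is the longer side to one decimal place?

3:2 = 1.50000.
Longer side = 1354 × 1.50000 ≈ 2031.000 → 2031.0 mm.

2031.0 mm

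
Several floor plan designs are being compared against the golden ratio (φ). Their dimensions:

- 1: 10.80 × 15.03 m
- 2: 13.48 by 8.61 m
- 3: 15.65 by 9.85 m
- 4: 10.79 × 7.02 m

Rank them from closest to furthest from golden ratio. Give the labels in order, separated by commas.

3, 2, 4, 1

1: 15.03/10.80 ≈ 1.392 → |1.392 − 1.618| = 0.226
2: 13.48/8.61 ≈ 1.566 → |1.566 − 1.618| = 0.052
3: 15.65/9.85 ≈ 1.589 → |1.589 − 1.618| = 0.029
4: 10.79/7.02 ≈ 1.537 → |1.537 − 1.618| = 0.081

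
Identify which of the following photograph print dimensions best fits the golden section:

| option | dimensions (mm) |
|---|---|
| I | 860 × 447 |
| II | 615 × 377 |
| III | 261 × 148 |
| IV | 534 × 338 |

Target golden ratio ≈ 1.618.
I: 1.924 (Δ0.306)  II: 1.631 (Δ0.013)  III: 1.764 (Δ0.146)  IV: 1.580 (Δ0.038)

II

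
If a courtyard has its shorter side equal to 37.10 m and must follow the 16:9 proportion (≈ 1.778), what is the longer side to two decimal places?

16:9 ≈ 1.77778.
Longer side = 37.10 × 1.77778 ≈ 65.9556 → 65.96 m.

65.96 m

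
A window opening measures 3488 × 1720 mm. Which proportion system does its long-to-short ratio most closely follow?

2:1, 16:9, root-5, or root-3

2:1

3488/1720 ≈ 2.028. Nearest candidates are 2:1 (2.000, off by 0.028) and root-5 (2.236, off by 0.208).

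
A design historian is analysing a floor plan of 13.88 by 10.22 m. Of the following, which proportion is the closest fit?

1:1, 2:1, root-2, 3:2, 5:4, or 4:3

4:3

13.88/10.22 ≈ 1.358. Nearest candidates are 4:3 (1.333, off by 0.025) and root-2 (1.414, off by 0.056).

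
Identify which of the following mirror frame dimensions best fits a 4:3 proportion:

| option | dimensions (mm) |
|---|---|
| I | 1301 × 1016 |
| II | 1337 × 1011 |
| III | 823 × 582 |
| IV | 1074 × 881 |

Target 4:3 ≈ 1.333.
I: 1.281 (Δ0.052)  II: 1.322 (Δ0.011)  III: 1.414 (Δ0.081)  IV: 1.219 (Δ0.114)

II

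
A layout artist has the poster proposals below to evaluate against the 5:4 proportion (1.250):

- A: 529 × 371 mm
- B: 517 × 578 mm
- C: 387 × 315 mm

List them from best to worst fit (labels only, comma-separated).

Ratios: A = 529 / 371 ≈ 1.426; B = 578 / 517 ≈ 1.118; C = 387 / 315 ≈ 1.229.
|Δ from 1.250|: A 0.176; B 0.132; C 0.021.

C, B, A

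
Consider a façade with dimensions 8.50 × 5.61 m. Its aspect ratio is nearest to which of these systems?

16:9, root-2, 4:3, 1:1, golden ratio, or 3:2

Ratio = 8.50 / 5.61 ≈ 1.515.
Distances: 16:9 1.778 (Δ 0.263); root-2 1.414 (Δ 0.101); 4:3 1.333 (Δ 0.182); 1:1 1.000 (Δ 0.515); golden ratio 1.618 (Δ 0.103); 3:2 1.500 (Δ 0.015).

3:2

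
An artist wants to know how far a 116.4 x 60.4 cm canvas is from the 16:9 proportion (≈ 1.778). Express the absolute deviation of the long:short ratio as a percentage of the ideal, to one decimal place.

Ratio = 116.4 / 60.4 ≈ 1.9272.
Ideal 16:9 ≈ 1.7778. |1.9272 − 1.7778| / 1.7778 ≈ 8.40% → 8.4%.

8.4%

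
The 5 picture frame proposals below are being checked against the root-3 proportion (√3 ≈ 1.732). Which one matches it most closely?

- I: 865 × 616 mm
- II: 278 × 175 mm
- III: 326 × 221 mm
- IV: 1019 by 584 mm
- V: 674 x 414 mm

IV

Ratios (long/short): I ≈ 1.404; II ≈ 1.589; III ≈ 1.475; IV ≈ 1.745; V ≈ 1.628.
root-3 ≈ 1.732; option IV is nearest (Δ 0.013).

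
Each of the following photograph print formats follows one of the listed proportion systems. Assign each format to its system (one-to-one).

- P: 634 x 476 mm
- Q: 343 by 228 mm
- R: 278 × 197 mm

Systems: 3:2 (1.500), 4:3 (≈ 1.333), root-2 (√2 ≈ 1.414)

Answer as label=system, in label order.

P = 634/476 ≈ 1.332 → 4:3 (1.333)
Q = 343/228 ≈ 1.504 → 3:2 (1.500)
R = 278/197 ≈ 1.411 → root-2 (1.414)

P=4:3, Q=3:2, R=root-2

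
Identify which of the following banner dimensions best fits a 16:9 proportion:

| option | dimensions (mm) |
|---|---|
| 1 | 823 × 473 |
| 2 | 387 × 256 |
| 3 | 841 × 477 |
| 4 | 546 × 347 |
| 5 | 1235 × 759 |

3

Target 16:9 ≈ 1.778.
1: 1.740 (Δ0.038)  2: 1.512 (Δ0.266)  3: 1.763 (Δ0.015)  4: 1.573 (Δ0.205)  5: 1.627 (Δ0.151)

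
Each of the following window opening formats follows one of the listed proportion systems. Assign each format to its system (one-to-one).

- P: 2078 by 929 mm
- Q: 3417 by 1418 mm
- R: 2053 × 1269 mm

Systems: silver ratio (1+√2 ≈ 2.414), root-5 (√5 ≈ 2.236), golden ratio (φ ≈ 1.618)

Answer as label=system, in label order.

P = 2078/929 ≈ 2.237 → root-5 (2.236)
Q = 3417/1418 ≈ 2.410 → silver ratio (2.414)
R = 2053/1269 ≈ 1.618 → golden ratio (1.618)

P=root-5, Q=silver ratio, R=golden ratio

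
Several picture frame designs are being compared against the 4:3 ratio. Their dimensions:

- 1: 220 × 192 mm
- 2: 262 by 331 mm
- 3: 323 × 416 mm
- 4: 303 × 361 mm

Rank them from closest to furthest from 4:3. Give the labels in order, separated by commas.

3, 2, 4, 1

1: 220/192 ≈ 1.146 → |1.146 − 1.333| = 0.187
2: 331/262 ≈ 1.263 → |1.263 − 1.333| = 0.070
3: 416/323 ≈ 1.288 → |1.288 − 1.333| = 0.045
4: 361/303 ≈ 1.191 → |1.191 − 1.333| = 0.142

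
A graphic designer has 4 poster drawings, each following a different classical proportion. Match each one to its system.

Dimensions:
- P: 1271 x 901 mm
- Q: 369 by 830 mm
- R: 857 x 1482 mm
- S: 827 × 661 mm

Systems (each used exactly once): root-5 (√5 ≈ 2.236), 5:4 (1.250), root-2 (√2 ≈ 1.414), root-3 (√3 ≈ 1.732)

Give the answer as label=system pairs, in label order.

P = 1271/901 ≈ 1.411 → root-2 (1.414)
Q = 830/369 ≈ 2.249 → root-5 (2.236)
R = 1482/857 ≈ 1.729 → root-3 (1.732)
S = 827/661 ≈ 1.251 → 5:4 (1.250)

P=root-2, Q=root-5, R=root-3, S=5:4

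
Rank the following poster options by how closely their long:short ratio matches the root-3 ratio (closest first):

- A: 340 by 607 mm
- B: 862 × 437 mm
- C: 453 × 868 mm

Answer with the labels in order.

Ratios: A = 607 / 340 ≈ 1.785; B = 862 / 437 ≈ 1.973; C = 868 / 453 ≈ 1.916.
|Δ from 1.732|: A 0.053; B 0.241; C 0.184.

A, C, B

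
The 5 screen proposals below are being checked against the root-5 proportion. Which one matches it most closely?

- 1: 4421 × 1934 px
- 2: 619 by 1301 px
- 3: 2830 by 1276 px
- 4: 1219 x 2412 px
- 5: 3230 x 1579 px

Target root-5 ≈ 2.236.
1: 2.286 (Δ0.050)  2: 2.102 (Δ0.134)  3: 2.218 (Δ0.018)  4: 1.979 (Δ0.257)  5: 2.046 (Δ0.190)

3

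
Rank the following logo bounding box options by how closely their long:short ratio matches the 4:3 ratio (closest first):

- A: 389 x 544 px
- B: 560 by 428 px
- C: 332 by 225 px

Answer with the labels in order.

B, A, C

Ratios: A = 544 / 389 ≈ 1.398; B = 560 / 428 ≈ 1.308; C = 332 / 225 ≈ 1.476.
|Δ from 1.333|: A 0.065; B 0.025; C 0.143.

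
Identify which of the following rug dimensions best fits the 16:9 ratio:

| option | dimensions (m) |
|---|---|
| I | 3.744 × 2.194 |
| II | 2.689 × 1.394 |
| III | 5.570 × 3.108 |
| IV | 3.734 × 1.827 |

III

Ratios (long/short): I ≈ 1.706; II ≈ 1.929; III ≈ 1.792; IV ≈ 2.044.
16:9 ≈ 1.778; option III is nearest (Δ 0.014).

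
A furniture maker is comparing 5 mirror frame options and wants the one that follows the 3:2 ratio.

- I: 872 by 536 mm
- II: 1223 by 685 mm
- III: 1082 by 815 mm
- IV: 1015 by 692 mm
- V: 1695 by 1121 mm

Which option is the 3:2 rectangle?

Ratios (long/short): I ≈ 1.627; II ≈ 1.785; III ≈ 1.328; IV ≈ 1.467; V ≈ 1.512.
3:2 ≈ 1.500; option V is nearest (Δ 0.012).

V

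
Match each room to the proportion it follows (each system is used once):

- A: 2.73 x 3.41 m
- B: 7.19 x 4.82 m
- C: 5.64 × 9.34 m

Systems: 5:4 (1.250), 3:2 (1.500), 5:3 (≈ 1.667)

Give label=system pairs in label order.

A=5:4, B=3:2, C=5:3

Ratios: A ≈ 1.249; B ≈ 1.492; C ≈ 1.656.
Targets: 5:4 ≈ 1.250; 3:2 ≈ 1.500; 5:3 ≈ 1.667.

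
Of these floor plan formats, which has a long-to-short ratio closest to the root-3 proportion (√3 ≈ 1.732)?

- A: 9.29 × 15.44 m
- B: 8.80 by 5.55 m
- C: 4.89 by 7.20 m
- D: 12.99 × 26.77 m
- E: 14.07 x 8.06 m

Target root-3 ≈ 1.732.
A: 1.662 (Δ0.070)  B: 1.586 (Δ0.146)  C: 1.472 (Δ0.260)  D: 2.061 (Δ0.329)  E: 1.746 (Δ0.014)

E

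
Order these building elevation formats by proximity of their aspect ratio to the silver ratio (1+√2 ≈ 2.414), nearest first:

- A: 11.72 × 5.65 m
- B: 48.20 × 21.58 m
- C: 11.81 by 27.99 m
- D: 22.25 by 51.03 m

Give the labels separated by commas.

C, D, B, A

Ratios: A = 11.72 / 5.65 ≈ 2.074; B = 48.20 / 21.58 ≈ 2.234; C = 27.99 / 11.81 ≈ 2.370; D = 51.03 / 22.25 ≈ 2.293.
|Δ from 2.414|: A 0.340; B 0.180; C 0.044; D 0.121.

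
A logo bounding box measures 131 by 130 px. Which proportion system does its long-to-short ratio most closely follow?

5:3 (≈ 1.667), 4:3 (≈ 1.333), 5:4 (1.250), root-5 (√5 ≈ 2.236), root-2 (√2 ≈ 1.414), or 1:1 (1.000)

Ratio = 131 / 130 ≈ 1.008.
Distances: 5:3 1.667 (Δ 0.659); 4:3 1.333 (Δ 0.325); 5:4 1.250 (Δ 0.242); root-5 2.236 (Δ 1.228); root-2 1.414 (Δ 0.406); 1:1 1.000 (Δ 0.008).

1:1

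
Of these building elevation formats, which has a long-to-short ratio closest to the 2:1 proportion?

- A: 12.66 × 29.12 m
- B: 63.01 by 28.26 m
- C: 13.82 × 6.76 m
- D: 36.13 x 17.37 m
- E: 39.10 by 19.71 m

Target 2:1 ≈ 2.000.
A: 2.300 (Δ0.300)  B: 2.230 (Δ0.230)  C: 2.044 (Δ0.044)  D: 2.080 (Δ0.080)  E: 1.984 (Δ0.016)

E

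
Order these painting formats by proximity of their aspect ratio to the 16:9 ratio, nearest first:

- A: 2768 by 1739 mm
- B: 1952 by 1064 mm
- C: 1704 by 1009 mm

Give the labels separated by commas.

Ratios: A = 2768 / 1739 ≈ 1.592; B = 1952 / 1064 ≈ 1.835; C = 1704 / 1009 ≈ 1.689.
|Δ from 1.778|: A 0.186; B 0.057; C 0.089.

B, C, A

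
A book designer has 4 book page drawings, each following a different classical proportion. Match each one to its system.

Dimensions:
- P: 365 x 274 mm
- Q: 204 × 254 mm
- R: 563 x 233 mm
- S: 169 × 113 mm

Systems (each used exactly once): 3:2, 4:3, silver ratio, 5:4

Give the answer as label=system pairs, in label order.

P=4:3, Q=5:4, R=silver ratio, S=3:2

P = 365/274 ≈ 1.332 → 4:3 (1.333)
Q = 254/204 ≈ 1.245 → 5:4 (1.250)
R = 563/233 ≈ 2.416 → silver ratio (2.414)
S = 169/113 ≈ 1.496 → 3:2 (1.500)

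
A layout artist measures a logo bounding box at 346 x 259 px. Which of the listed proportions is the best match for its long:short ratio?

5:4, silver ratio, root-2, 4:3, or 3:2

346/259 ≈ 1.336. Nearest candidates are 4:3 (1.333, off by 0.003) and root-2 (1.414, off by 0.078).

4:3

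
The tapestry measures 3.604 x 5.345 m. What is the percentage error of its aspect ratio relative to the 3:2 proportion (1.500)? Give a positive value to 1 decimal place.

1.1%

Ratio = 5.345 / 3.604 ≈ 1.4831.
Ideal 3:2 = 1.5000. |1.4831 − 1.5000| / 1.5000 ≈ 1.13% → 1.1%.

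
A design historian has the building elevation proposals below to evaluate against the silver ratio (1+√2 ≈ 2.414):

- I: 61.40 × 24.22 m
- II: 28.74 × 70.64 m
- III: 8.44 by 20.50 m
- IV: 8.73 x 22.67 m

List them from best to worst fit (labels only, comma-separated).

Ratios: I = 61.40 / 24.22 ≈ 2.535; II = 70.64 / 28.74 ≈ 2.458; III = 20.50 / 8.44 ≈ 2.429; IV = 22.67 / 8.73 ≈ 2.597.
|Δ from 2.414|: I 0.121; II 0.044; III 0.015; IV 0.183.

III, II, I, IV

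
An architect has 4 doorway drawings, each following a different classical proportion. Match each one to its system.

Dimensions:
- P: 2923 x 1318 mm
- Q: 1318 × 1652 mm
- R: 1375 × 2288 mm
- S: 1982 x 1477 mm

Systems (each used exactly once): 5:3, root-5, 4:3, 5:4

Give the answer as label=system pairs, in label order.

Ratios: P ≈ 2.218; Q ≈ 1.253; R ≈ 1.664; S ≈ 1.342.
Targets: 5:3 ≈ 1.667; root-5 ≈ 2.236; 4:3 ≈ 1.333; 5:4 ≈ 1.250.

P=root-5, Q=5:4, R=5:3, S=4:3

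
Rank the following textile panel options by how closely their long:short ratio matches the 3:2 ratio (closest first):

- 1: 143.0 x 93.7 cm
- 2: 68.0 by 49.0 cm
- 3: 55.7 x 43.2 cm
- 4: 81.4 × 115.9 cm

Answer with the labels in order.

Ratios: 1 = 143.0 / 93.7 ≈ 1.526; 2 = 68.0 / 49.0 ≈ 1.388; 3 = 55.7 / 43.2 ≈ 1.289; 4 = 115.9 / 81.4 ≈ 1.424.
|Δ from 1.500|: 1 0.026; 2 0.112; 3 0.211; 4 0.076.

1, 4, 2, 3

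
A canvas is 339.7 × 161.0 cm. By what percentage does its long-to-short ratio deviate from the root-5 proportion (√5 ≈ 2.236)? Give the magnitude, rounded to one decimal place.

5.6%

Ratio = 339.7 / 161.0 ≈ 2.1099.
Ideal root-5 ≈ 2.2361. |2.1099 − 2.2361| / 2.2361 ≈ 5.64% → 5.6%.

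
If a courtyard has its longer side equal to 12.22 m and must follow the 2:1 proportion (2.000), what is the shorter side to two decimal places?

2:1 = 2.00000.
Shorter side = 12.22 ÷ 2.00000 ≈ 6.1100 → 6.11 m.

6.11 m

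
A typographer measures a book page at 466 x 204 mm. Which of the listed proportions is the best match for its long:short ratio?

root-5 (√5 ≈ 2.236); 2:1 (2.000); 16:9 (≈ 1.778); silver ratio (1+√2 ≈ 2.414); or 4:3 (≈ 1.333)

Ratio = 466 / 204 ≈ 2.284.
Distances: root-5 2.236 (Δ 0.048); 2:1 2.000 (Δ 0.284); 16:9 1.778 (Δ 0.506); silver ratio 2.414 (Δ 0.130); 4:3 1.333 (Δ 0.951).

root-5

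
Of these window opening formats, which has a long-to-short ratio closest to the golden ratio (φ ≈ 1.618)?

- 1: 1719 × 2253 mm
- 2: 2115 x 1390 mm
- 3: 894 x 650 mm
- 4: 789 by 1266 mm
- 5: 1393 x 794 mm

4

Target golden ratio ≈ 1.618.
1: 1.311 (Δ0.307)  2: 1.522 (Δ0.096)  3: 1.375 (Δ0.243)  4: 1.605 (Δ0.013)  5: 1.754 (Δ0.136)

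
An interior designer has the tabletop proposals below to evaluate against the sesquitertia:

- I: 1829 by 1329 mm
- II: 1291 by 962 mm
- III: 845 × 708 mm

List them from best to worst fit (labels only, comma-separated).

II, I, III

Ratios: I = 1829 / 1329 ≈ 1.376; II = 1291 / 962 ≈ 1.342; III = 845 / 708 ≈ 1.194.
|Δ from 1.333|: I 0.043; II 0.009; III 0.139.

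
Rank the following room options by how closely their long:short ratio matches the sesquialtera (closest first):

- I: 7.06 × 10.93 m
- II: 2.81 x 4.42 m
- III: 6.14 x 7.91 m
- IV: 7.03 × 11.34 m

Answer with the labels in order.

I: 10.93/7.06 ≈ 1.548 → |1.548 − 1.500| = 0.048
II: 4.42/2.81 ≈ 1.573 → |1.573 − 1.500| = 0.073
III: 7.91/6.14 ≈ 1.288 → |1.288 − 1.500| = 0.212
IV: 11.34/7.03 ≈ 1.613 → |1.613 − 1.500| = 0.113

I, II, IV, III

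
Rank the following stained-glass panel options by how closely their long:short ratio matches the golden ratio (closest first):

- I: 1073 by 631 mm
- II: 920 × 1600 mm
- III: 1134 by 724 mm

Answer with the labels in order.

I: 1073/631 ≈ 1.700 → |1.700 − 1.618| = 0.082
II: 1600/920 ≈ 1.739 → |1.739 − 1.618| = 0.121
III: 1134/724 ≈ 1.566 → |1.566 − 1.618| = 0.052

III, I, II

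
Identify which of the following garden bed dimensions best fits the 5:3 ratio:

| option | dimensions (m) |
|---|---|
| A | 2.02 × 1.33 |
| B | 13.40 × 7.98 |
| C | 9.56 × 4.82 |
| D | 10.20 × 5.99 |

B

Ratios (long/short): A ≈ 1.519; B ≈ 1.679; C ≈ 1.983; D ≈ 1.703.
5:3 ≈ 1.667; option B is nearest (Δ 0.012).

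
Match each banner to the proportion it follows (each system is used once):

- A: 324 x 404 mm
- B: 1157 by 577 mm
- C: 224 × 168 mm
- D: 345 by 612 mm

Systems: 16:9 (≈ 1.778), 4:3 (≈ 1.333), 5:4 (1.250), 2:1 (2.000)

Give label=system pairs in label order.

A=5:4, B=2:1, C=4:3, D=16:9

A = 404/324 ≈ 1.247 → 5:4 (1.250)
B = 1157/577 ≈ 2.005 → 2:1 (2.000)
C = 224/168 ≈ 1.333 → 4:3 (1.333)
D = 612/345 ≈ 1.774 → 16:9 (1.778)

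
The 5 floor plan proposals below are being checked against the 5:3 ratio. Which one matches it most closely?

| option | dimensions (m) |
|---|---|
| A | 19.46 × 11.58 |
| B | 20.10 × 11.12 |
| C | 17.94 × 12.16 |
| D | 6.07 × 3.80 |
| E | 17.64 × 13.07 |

Target 5:3 ≈ 1.667.
A: 1.680 (Δ0.013)  B: 1.808 (Δ0.141)  C: 1.475 (Δ0.192)  D: 1.597 (Δ0.070)  E: 1.350 (Δ0.317)

A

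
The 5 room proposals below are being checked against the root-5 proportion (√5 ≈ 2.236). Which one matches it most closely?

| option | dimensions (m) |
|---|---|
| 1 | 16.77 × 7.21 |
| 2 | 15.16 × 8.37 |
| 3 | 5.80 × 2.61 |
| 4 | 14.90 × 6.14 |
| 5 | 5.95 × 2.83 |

Target root-5 ≈ 2.236.
1: 2.326 (Δ0.090)  2: 1.811 (Δ0.425)  3: 2.222 (Δ0.014)  4: 2.427 (Δ0.191)  5: 2.102 (Δ0.134)

3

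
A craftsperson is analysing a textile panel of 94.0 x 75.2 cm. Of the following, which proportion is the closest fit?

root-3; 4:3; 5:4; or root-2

Ratio = 94.0 / 75.2 ≈ 1.250.
Distances: root-3 1.732 (Δ 0.482); 4:3 1.333 (Δ 0.083); 5:4 1.250 (Δ 0.000); root-2 1.414 (Δ 0.164).

5:4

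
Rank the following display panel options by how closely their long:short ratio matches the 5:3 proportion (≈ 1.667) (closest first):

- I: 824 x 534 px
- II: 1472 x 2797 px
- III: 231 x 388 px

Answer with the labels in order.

III, I, II

Ratios: I = 824 / 534 ≈ 1.543; II = 2797 / 1472 ≈ 1.900; III = 388 / 231 ≈ 1.680.
|Δ from 1.667|: I 0.124; II 0.233; III 0.013.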